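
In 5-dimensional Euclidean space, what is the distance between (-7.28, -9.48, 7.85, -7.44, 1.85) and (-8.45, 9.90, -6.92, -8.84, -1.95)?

√(Σ(x_i - y_i)²) = √((-7.28 - (-8.45))² + (-9.48 - 9.9)² + (7.85 - (-6.92))² + (-7.44 - (-8.84))² + (1.85 - (-1.95))²)
= √(1.17² + (-19.38)² + 14.77² + 1.4² + 3.8²) = √(1.3689 + 375.5844 + 218.1529 + 1.96 + 14.44) = √611.5062 ≈ 24.7287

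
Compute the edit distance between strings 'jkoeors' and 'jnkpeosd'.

Let D[i][j] be the edit distance between the first i characters of 'jkoeors' and the first j characters of 'jnkpeosd', with D[i][0] = i, D[0][j] = j, and D[i][j] = D[i-1][j-1] if the characters match, else 1 + min(D[i-1][j], D[i][j-1], D[i-1][j-1]). Filling the table (rows: prefixes of 'jkoeors', columns: prefixes of 'jnkpeosd'):
     ε  j  n  k  p  e  o  s  d
  ε  0  1  2  3  4  5  6  7  8
  j  1  0  1  2  3  4  5  6  7
  k  2  1  1  1  2  3  4  5  6
  o  3  2  2  2  2  3  3  4  5
  e  4  3  3  3  3  2  3  4  5
  o  5  4  4  4  4  3  2  3  4
  r  6  5  5  5  5  4  3  3  4
  s  7  6  6  6  6  5  4  3  4
The bottom-right entry gives D[7][8] = 4, so no sequence of fewer than 4 edits works. Backtracking through the table gives one optimal edit sequence (4 edits):
  jkoeors → jnkoeors (ins n @2)
  jnkoeors → jnkpeors (sub o→p @4)
  jnkpeors → jnkpeoss (sub r→s @7)
  jnkpeoss → jnkpeosd (sub s→d @8)
Edit distance = 4.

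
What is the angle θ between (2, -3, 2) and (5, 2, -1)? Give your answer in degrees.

With u = (2, -3, 2), v = (5, 2, -1):
u·v = 2·5 + (-3)·2 + 2·(-1) = 10 + (-6) + (-2) = 2.
|u| = √(2² + (-3)² + 2²) = √17, |v| = √(5² + 2² + (-1)²) = √30, so |u||v| = √(17·30) = √510.
cos θ = (u·v)/(|u||v|) = 2/√510 ≈ 0.088561
θ = arccos(0.088561) ≈ 84.92°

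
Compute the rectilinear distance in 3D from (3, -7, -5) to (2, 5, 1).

Σ|x_i - y_i| = |3 - 2| + |-7 - 5| + |-5 - 1| = 1 + 12 + 6 = 19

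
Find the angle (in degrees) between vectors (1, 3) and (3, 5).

With u = (1, 3), v = (3, 5):
u·v = 1·3 + 3·5 = 3 + 15 = 18.
|u| = √(1² + 3²) = √10, |v| = √(3² + 5²) = √34, so |u||v| = √(10·34) = √340.
cos θ = (u·v)/(|u||v|) = 18/√340 ≈ 0.976187
θ = arccos(0.976187) ≈ 12.53°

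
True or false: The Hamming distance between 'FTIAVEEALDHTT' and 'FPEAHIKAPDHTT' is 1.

Differing positions: 2, 3, 5, 6, 7, 9. Hamming distance = 6, so the claim that d_H = 1 is false.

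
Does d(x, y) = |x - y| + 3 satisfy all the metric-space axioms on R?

No. d fails identity of indiscernibles (specifically d(x,x) = 0): d(1, 1) = |1 - 1| + 3 = 0 + 3 = 3 ≠ 0.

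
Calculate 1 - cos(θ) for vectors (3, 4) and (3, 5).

With u = (3, 4), v = (3, 5):
u·v = 3·3 + 4·5 = 9 + 20 = 29.
|u| = √(3² + 4²) = √25, |v| = √(3² + 5²) = √34, so |u||v| = √(25·34) = √850.
cos θ = (u·v)/(|u||v|) = 29/√850 ≈ 0.9947
Cosine distance = 1 - cos θ ≈ 1 - 0.9947 = 0.0053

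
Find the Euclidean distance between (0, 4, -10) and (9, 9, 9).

√(Σ(x_i - y_i)²) = √((0 - 9)² + (4 - 9)² + (-10 - 9)²)
= √((-9)² + (-5)² + (-19)²) = √(81 + 25 + 361) = √467 ≈ 21.6102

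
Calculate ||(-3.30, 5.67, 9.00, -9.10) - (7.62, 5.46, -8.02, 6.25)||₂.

√(Σ(x_i - y_i)²) = √((-3.3 - 7.62)² + (5.67 - 5.46)² + (9 - (-8.02))² + (-9.1 - 6.25)²)
= √((-10.92)² + 0.21² + 17.02² + (-15.35)²) = √(119.2464 + 0.0441 + 289.6804 + 235.6225) = √644.5934 ≈ 25.3888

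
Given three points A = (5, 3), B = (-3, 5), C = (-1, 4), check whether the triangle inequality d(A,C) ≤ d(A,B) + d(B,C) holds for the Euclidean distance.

d(A,B) = √(8² + 2²) = √68 ≈ 8.2462, d(B,C) = √(2² + 1²) = √5 ≈ 2.2361, d(A,C) = √(6² + 1²) = √37 ≈ 6.0828.
d(A,C) ≈ 6.0828 ≤ 8.2462 + 2.2361 = 10.4823. Triangle inequality is satisfied.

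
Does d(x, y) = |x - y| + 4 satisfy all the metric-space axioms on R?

No. d fails identity of indiscernibles (specifically d(x,x) = 0): d(-7, -7) = |-7 - (-7)| + 4 = 0 + 4 = 4 ≠ 0.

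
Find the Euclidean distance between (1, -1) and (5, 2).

√(Σ(x_i - y_i)²) = √((1 - 5)² + (-1 - 2)²)
= √((-4)² + (-3)²) = √(16 + 9) = √25 = 5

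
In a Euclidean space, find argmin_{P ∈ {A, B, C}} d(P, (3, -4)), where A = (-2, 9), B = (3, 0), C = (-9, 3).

Distances: d(A) ≈ 13.9284, d(B) = 4, d(C) ≈ 13.8924. Nearest: B = (3, 0) with distance 4.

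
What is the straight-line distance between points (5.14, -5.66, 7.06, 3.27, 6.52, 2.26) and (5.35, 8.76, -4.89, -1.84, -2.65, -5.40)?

√(Σ(x_i - y_i)²) = √((5.14 - 5.35)² + (-5.66 - 8.76)² + (7.06 - (-4.89))² + (3.27 - (-1.84))² + (6.52 - (-2.65))² + (2.26 - (-5.4))²)
= √((-0.21)² + (-14.42)² + 11.95² + 5.11² + 9.17² + 7.66²) = √(0.0441 + 207.9364 + 142.8025 + 26.1121 + 84.0889 + 58.6756) = √519.6596 ≈ 22.796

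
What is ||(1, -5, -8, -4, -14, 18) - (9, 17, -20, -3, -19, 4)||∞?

max(|x_i - y_i|) = max(|1 - 9|, |-5 - 17|, |-8 - (-20)|, |-4 - (-3)|, |-14 - (-19)|, |18 - 4|) = max(8, 22, 12, 1, 5, 14) = 22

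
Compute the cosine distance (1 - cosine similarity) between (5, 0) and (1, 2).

With u = (5, 0), v = (1, 2):
u·v = 5·1 + 0·2 = 5 + 0 = 5.
|u| = √(5² + 0²) = √25, |v| = √(1² + 2²) = √5, so |u||v| = √(25·5) = √125.
cos θ = (u·v)/(|u||v|) = 5/√125 ≈ 0.4472
Cosine distance = 1 - cos θ ≈ 1 - 0.4472 = 0.5528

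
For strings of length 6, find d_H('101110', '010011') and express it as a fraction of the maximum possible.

Differing positions: 1, 2, 3, 4, 6. Hamming distance = 5. The maximum possible Hamming distance for length-6 strings is 6, so d_H/6 = 5/6 ≈ 0.8333.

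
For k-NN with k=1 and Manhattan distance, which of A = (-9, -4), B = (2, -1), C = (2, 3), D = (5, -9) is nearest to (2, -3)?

Distances: d(A) = 12, d(B) = 2, d(C) = 6, d(D) = 9. Nearest: B = (2, -1) with distance 2.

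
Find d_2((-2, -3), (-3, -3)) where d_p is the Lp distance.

(Σ|x_i - y_i|^2)^(1/2) = (|-2 - (-3)|^2 + |-3 - (-3)|^2)^(1/2)
= (1^2 + 0^2)^(1/2) = (1 + 0)^(1/2) = (1)^(1/2) = 1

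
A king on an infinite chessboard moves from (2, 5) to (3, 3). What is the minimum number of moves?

max(|x_i - y_i|) = max(|2 - 3|, |5 - 3|) = max(1, 2) = 2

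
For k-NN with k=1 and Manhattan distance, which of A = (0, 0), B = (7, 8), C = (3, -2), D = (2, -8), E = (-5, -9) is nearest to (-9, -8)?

Distances: d(A) = 17, d(B) = 32, d(C) = 18, d(D) = 11, d(E) = 5. Nearest: E = (-5, -9) with distance 5.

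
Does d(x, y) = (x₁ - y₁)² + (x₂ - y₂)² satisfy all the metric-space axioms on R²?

No. The squared Euclidean distance fails the triangle inequality. Counterexample: x = (0, 0), y = (3, 4), z = (6, 8). d(x,z) = 6² + 8² = 100, but d(x,y) + d(y,z) = (3² + 4²) + (3² + 4²) = 25 + 25 = 50. Since 100 > 50, the triangle inequality is violated. (Note: √d, the ordinary Euclidean distance, IS a metric.)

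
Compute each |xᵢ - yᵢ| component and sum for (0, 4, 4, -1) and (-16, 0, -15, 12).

Σ|x_i - y_i| = |0 - (-16)| + |4 - 0| + |4 - (-15)| + |-1 - 12| = 16 + 4 + 19 + 13 = 52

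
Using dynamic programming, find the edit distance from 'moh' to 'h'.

Let D[i][j] be the edit distance between the first i characters of 'moh' and the first j characters of 'h', with D[i][0] = i, D[0][j] = j, and D[i][j] = D[i-1][j-1] if the characters match, else 1 + min(D[i-1][j], D[i][j-1], D[i-1][j-1]). Filling the table (rows: prefixes of 'moh', columns: prefixes of 'h'):
     ε  h
  ε  0  1
  m  1  1
  o  2  2
  h  3  2
The bottom-right entry gives D[3][1] = 2, so no sequence of fewer than 2 edits works. Backtracking through the table gives one optimal edit sequence (2 edits):
  moh → oh (del m @1)
  oh → h (del o @1)
Edit distance = 2.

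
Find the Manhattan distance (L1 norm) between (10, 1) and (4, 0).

Σ|x_i - y_i| = |10 - 4| + |1 - 0| = 6 + 1 = 7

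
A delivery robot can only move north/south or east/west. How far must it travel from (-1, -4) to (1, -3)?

Σ|x_i - y_i| = |-1 - 1| + |-4 - (-3)| = 2 + 1 = 3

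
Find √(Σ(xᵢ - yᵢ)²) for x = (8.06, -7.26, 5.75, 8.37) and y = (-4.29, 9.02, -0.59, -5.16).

√(Σ(x_i - y_i)²) = √((8.06 - (-4.29))² + (-7.26 - 9.02)² + (5.75 - (-0.59))² + (8.37 - (-5.16))²)
= √(12.35² + (-16.28)² + 6.34² + 13.53²) = √(152.5225 + 265.0384 + 40.1956 + 183.0609) = √640.8174 ≈ 25.3144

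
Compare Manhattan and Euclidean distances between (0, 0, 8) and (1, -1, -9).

L1 = |0 - 1| + |0 - (-1)| + |8 - (-9)| = 1 + 1 + 17 = 19
L2 = √(1² + 1² + 17²) = √291 ≈ 17.0587
L1 ≥ L2 always (equality iff movement is along one axis); L1 > L2 here.
Ratio L1/L2 = 19/√291 ≈ 1.1138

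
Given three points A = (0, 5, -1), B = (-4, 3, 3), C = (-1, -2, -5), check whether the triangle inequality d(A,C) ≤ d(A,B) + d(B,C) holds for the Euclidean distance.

d(A,B) = √(4² + 2² + 4²) = √36 = 6, d(B,C) = √(3² + 5² + 8²) = √98 ≈ 9.8995, d(A,C) = √(1² + 7² + 4²) = √66 ≈ 8.124.
d(A,C) ≈ 8.124 ≤ 6 + 9.8995 = 15.8995. Triangle inequality is satisfied.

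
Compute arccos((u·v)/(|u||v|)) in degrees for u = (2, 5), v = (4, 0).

With u = (2, 5), v = (4, 0):
u·v = 2·4 + 5·0 = 8 + 0 = 8.
|u| = √(2² + 5²) = √29, |v| = √(4² + 0²) = √16, so |u||v| = √(29·16) = √464.
cos θ = (u·v)/(|u||v|) = 8/√464 ≈ 0.371391
θ = arccos(0.371391) ≈ 68.2°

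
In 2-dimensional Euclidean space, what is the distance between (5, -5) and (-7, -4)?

√(Σ(x_i - y_i)²) = √((5 - (-7))² + (-5 - (-4))²)
= √(12² + (-1)²) = √(144 + 1) = √145 ≈ 12.0416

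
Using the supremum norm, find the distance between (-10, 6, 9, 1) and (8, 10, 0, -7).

max(|x_i - y_i|) = max(|-10 - 8|, |6 - 10|, |9 - 0|, |1 - (-7)|) = max(18, 4, 9, 8) = 18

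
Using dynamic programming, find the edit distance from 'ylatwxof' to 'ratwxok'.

Let D[i][j] be the edit distance between the first i characters of 'ylatwxof' and the first j characters of 'ratwxok', with D[i][0] = i, D[0][j] = j, and D[i][j] = D[i-1][j-1] if the characters match, else 1 + min(D[i-1][j], D[i][j-1], D[i-1][j-1]). Filling the table (rows: prefixes of 'ylatwxof', columns: prefixes of 'ratwxok'):
     ε  r  a  t  w  x  o  k
  ε  0  1  2  3  4  5  6  7
  y  1  1  2  3  4  5  6  7
  l  2  2  2  3  4  5  6  7
  a  3  3  2  3  4  5  6  7
  t  4  4  3  2  3  4  5  6
  w  5  5  4  3  2  3  4  5
  x  6  6  5  4  3  2  3  4
  o  7  7  6  5  4  3  2  3
  f  8  8  7  6  5  4  3  3
The bottom-right entry gives D[8][7] = 3, so no sequence of fewer than 3 edits works. Backtracking through the table gives one optimal edit sequence (3 edits):
  ylatwxof → latwxof (del y @1)
  latwxof → ratwxof (sub l→r @1)
  ratwxof → ratwxok (sub f→k @7)
Edit distance = 3.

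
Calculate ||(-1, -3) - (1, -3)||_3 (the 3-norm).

(Σ|x_i - y_i|^3)^(1/3) = (|-1 - 1|^3 + |-3 - (-3)|^3)^(1/3)
= (2^3 + 0^3)^(1/3) = (8 + 0)^(1/3) = (8)^(1/3) = 2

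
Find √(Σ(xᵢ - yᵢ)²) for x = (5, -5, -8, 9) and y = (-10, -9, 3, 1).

√(Σ(x_i - y_i)²) = √((5 - (-10))² + (-5 - (-9))² + (-8 - 3)² + (9 - 1)²)
= √(15² + 4² + (-11)² + 8²) = √(225 + 16 + 121 + 64) = √426 ≈ 20.6398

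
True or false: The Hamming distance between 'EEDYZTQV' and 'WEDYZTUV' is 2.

Differing positions: 1, 7. Hamming distance = 2, so the claim is true.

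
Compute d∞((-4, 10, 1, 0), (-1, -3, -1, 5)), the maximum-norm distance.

max(|x_i - y_i|) = max(|-4 - (-1)|, |10 - (-3)|, |1 - (-1)|, |0 - 5|) = max(3, 13, 2, 5) = 13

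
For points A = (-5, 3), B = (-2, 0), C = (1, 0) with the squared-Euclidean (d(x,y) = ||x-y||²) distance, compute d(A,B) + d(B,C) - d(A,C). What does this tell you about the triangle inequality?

d(A,B) = 3² + 3² = 18, d(B,C) = 3² + 0² = 9, d(A,C) = 6² + 3² = 45.
d(A,B) + d(B,C) - d(A,C) = 18 + 9 - 45 = 27 - 45 = -18. This is < 0, so the triangle inequality FAILS for these points (squared-Euclidean is not a metric).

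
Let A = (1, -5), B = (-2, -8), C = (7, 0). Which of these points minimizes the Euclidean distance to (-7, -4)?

Distances: d(A) ≈ 8.0623, d(B) ≈ 6.4031, d(C) ≈ 14.5602. Nearest: B = (-2, -8) with distance 6.4031.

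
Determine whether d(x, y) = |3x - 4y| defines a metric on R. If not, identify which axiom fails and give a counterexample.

No. d fails symmetry: d(6, 1) = |3·6 - 4·1| = |14| = 14, but d(1, 6) = |3·1 - 4·6| = |-21| = 21. Since 14 ≠ 21, d(x,y) ≠ d(y,x) in general.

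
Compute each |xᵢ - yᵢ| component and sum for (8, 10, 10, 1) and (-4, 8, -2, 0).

Σ|x_i - y_i| = |8 - (-4)| + |10 - 8| + |10 - (-2)| + |1 - 0| = 12 + 2 + 12 + 1 = 27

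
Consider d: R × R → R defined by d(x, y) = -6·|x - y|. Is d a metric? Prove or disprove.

No. With c = -6 < 0, d fails non-negativity: d(4, 6) = -6·|4 - 6| = -6·2 = -12 < 0.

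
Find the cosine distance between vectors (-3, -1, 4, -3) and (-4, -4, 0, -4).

With u = (-3, -1, 4, -3), v = (-4, -4, 0, -4):
u·v = (-3)·(-4) + (-1)·(-4) + 4·0 + (-3)·(-4) = 12 + 4 + 0 + 12 = 28.
|u| = √((-3)² + (-1)² + 4² + (-3)²) = √35, |v| = √((-4)² + (-4)² + 0² + (-4)²) = √48, so |u||v| = √(35·48) = √1680.
cos θ = (u·v)/(|u||v|) = 28/√1680 ≈ 0.6831
Cosine distance = 1 - cos θ ≈ 1 - 0.6831 = 0.3169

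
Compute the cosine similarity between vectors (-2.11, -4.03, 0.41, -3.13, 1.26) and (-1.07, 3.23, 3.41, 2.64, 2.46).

With u = (-2.11, -4.03, 0.41, -3.13, 1.26), v = (-1.07, 3.23, 3.41, 2.64, 2.46):
u·v = (-2.11)·(-1.07) + (-4.03)·3.23 + 0.41·3.41 + (-3.13)·2.64 + 1.26·2.46 = 2.2577 + (-13.0169) + 1.3981 + (-8.2632) + 3.0996 = -14.5247.
|u| = √((-2.11)² + (-4.03)² + 0.41² + (-3.13)² + 1.26²) = √(4.4521 + 16.2409 + 0.1681 + 9.7969 + 1.5876) = √32.2456, |v| = √((-1.07)² + 3.23² + 3.41² + 2.64² + 2.46²) = √(1.1449 + 10.4329 + 11.6281 + 6.9696 + 6.0516) = √36.2271.
cos θ = (u·v)/(|u||v|) = -14.5247/(√32.2456·√36.2271) ≈ -0.425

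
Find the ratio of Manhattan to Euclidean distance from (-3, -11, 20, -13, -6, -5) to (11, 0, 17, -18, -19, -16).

L1 = |-3 - 11| + |-11 - 0| + |20 - 17| + |-13 - (-18)| + |-6 - (-19)| + |-5 - (-16)| = 14 + 11 + 3 + 5 + 13 + 11 = 57
L2 = √(14² + 11² + 3² + 5² + 13² + 11²) = √641 ≈ 25.318
L1 ≥ L2 always (equality iff movement is along one axis); L1 > L2 here.
Ratio L1/L2 = 57/√641 ≈ 2.2514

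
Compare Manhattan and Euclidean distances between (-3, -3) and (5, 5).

L1 = |-3 - 5| + |-3 - 5| = 8 + 8 = 16
L2 = √(8² + 8²) = √128 ≈ 11.3137
L1 ≥ L2 always (equality iff movement is along one axis); L1 > L2 here.
Ratio L1/L2 = 16/√128 ≈ 1.4142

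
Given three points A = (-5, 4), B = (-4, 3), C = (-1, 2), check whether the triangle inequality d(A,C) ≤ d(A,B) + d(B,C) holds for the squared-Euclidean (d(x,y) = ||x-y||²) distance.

d(A,B) = 1² + 1² = 2, d(B,C) = 3² + 1² = 10, d(A,C) = 4² + 2² = 20.
d(A,C) = 20 > 2 + 10 = 12. Triangle inequality is VIOLATED. (Squared-Euclidean is not a metric — this is a counterexample.)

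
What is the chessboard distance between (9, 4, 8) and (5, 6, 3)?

max(|x_i - y_i|) = max(|9 - 5|, |4 - 6|, |8 - 3|) = max(4, 2, 5) = 5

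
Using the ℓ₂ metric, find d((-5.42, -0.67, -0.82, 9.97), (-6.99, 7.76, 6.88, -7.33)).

√(Σ(x_i - y_i)²) = √((-5.42 - (-6.99))² + (-0.67 - 7.76)² + (-0.82 - 6.88)² + (9.97 - (-7.33))²)
= √(1.57² + (-8.43)² + (-7.7)² + 17.3²) = √(2.4649 + 71.0649 + 59.29 + 299.29) = √432.1098 ≈ 20.7873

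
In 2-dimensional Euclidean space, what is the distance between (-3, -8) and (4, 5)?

√(Σ(x_i - y_i)²) = √((-3 - 4)² + (-8 - 5)²)
= √((-7)² + (-13)²) = √(49 + 169) = √218 ≈ 14.7648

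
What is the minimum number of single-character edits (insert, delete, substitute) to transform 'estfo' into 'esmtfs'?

Let D[i][j] be the edit distance between the first i characters of 'estfo' and the first j characters of 'esmtfs', with D[i][0] = i, D[0][j] = j, and D[i][j] = D[i-1][j-1] if the characters match, else 1 + min(D[i-1][j], D[i][j-1], D[i-1][j-1]). Filling the table (rows: prefixes of 'estfo', columns: prefixes of 'esmtfs'):
     ε  e  s  m  t  f  s
  ε  0  1  2  3  4  5  6
  e  1  0  1  2  3  4  5
  s  2  1  0  1  2  3  4
  t  3  2  1  1  1  2  3
  f  4  3  2  2  2  1  2
  o  5  4  3  3  3  2  2
The bottom-right entry gives D[5][6] = 2, so no sequence of fewer than 2 edits works. Backtracking through the table gives one optimal edit sequence (2 edits):
  estfo → esmtfo (ins m @3)
  esmtfo → esmtfs (sub o→s @6)
Edit distance = 2.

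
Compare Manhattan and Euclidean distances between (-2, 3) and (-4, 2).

L1 = |-2 - (-4)| + |3 - 2| = 2 + 1 = 3
L2 = √(2² + 1²) = √5 ≈ 2.2361
L1 ≥ L2 always (equality iff movement is along one axis); L1 > L2 here.
Ratio L1/L2 = 3/√5 ≈ 1.3416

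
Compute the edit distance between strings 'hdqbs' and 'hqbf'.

Let D[i][j] be the edit distance between the first i characters of 'hdqbs' and the first j characters of 'hqbf', with D[i][0] = i, D[0][j] = j, and D[i][j] = D[i-1][j-1] if the characters match, else 1 + min(D[i-1][j], D[i][j-1], D[i-1][j-1]). Filling the table (rows: prefixes of 'hdqbs', columns: prefixes of 'hqbf'):
     ε  h  q  b  f
  ε  0  1  2  3  4
  h  1  0  1  2  3
  d  2  1  1  2  3
  q  3  2  1  2  3
  b  4  3  2  1  2
  s  5  4  3  2  2
The bottom-right entry gives D[5][4] = 2, so no sequence of fewer than 2 edits works. Backtracking through the table gives one optimal edit sequence (2 edits):
  hdqbs → hqbs (del d @2)
  hqbs → hqbf (sub s→f @4)
Edit distance = 2.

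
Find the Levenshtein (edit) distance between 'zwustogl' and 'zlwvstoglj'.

Let D[i][j] be the edit distance between the first i characters of 'zwustogl' and the first j characters of 'zlwvstoglj', with D[i][0] = i, D[0][j] = j, and D[i][j] = D[i-1][j-1] if the characters match, else 1 + min(D[i-1][j], D[i][j-1], D[i-1][j-1]). Filling the table (rows: prefixes of 'zwustogl', columns: prefixes of 'zlwvstoglj'):
     ε  z  l  w  v  s  t  o  g  l  j
  ε  0  1  2  3  4  5  6  7  8  9 10
  z  1  0  1  2  3  4  5  6  7  8  9
  w  2  1  1  1  2  3  4  5  6  7  8
  u  3  2  2  2  2  3  4  5  6  7  8
  s  4  3  3  3  3  2  3  4  5  6  7
  t  5  4  4  4  4  3  2  3  4  5  6
  o  6  5  5  5  5  4  3  2  3  4  5
  g  7  6  6  6  6  5  4  3  2  3  4
  l  8  7  6  7  7  6  5  4  3  2  3
The bottom-right entry gives D[8][10] = 3, so no sequence of fewer than 3 edits works. Backtracking through the table gives one optimal edit sequence (3 edits):
  zwustogl → zlwustogl (ins l @2)
  zlwustogl → zlwvstogl (sub u→v @4)
  zlwvstogl → zlwvstoglj (ins j @10)
Edit distance = 3.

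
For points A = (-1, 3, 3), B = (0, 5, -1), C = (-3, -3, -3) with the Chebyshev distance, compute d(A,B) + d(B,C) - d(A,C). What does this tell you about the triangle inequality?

d(A,B) = max(1, 2, 4) = 4, d(B,C) = max(3, 8, 2) = 8, d(A,C) = max(2, 6, 6) = 6.
d(A,B) + d(B,C) - d(A,C) = 4 + 8 - 6 = 12 - 6 = 6. This is ≥ 0, so the triangle inequality holds for these points.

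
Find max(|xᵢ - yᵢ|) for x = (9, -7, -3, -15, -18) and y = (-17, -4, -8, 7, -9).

max(|x_i - y_i|) = max(|9 - (-17)|, |-7 - (-4)|, |-3 - (-8)|, |-15 - 7|, |-18 - (-9)|) = max(26, 3, 5, 22, 9) = 26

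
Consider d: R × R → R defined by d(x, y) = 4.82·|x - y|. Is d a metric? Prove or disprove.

Yes. Since |x - y| is a metric on R and 4.82 > 0, the positive scalar multiple 4.82·|x - y| is also a metric: scaling by a positive constant preserves non-negativity, identity (d=0 ⟺ |x-y|=0 ⟺ x=y), symmetry, and the triangle inequality.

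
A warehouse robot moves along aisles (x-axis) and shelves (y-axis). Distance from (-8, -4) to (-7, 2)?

Σ|x_i - y_i| = |-8 - (-7)| + |-4 - 2| = 1 + 6 = 7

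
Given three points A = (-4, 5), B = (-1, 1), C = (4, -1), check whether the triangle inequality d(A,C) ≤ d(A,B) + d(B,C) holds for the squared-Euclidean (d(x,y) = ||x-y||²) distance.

d(A,B) = 3² + 4² = 25, d(B,C) = 5² + 2² = 29, d(A,C) = 8² + 6² = 100.
d(A,C) = 100 > 25 + 29 = 54. Triangle inequality is VIOLATED. (Squared-Euclidean is not a metric — this is a counterexample.)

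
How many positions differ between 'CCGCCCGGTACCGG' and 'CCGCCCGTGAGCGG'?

Differing positions: 8, 9, 11. Hamming distance = 3.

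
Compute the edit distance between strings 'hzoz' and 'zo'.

Let D[i][j] be the edit distance between the first i characters of 'hzoz' and the first j characters of 'zo', with D[i][0] = i, D[0][j] = j, and D[i][j] = D[i-1][j-1] if the characters match, else 1 + min(D[i-1][j], D[i][j-1], D[i-1][j-1]). Filling the table (rows: prefixes of 'hzoz', columns: prefixes of 'zo'):
     ε  z  o
  ε  0  1  2
  h  1  1  2
  z  2  1  2
  o  3  2  1
  z  4  3  2
The bottom-right entry gives D[4][2] = 2, so no sequence of fewer than 2 edits works. Backtracking through the table gives one optimal edit sequence (2 edits):
  hzoz → zoz (del h @1)
  zoz → zo (del z @3)
Edit distance = 2.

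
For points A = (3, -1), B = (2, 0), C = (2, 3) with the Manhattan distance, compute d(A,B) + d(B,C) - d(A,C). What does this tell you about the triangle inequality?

d(A,B) = 1 + 1 = 2, d(B,C) = 0 + 3 = 3, d(A,C) = 1 + 4 = 5.
d(A,B) + d(B,C) - d(A,C) = 2 + 3 - 5 = 5 - 5 = 0. This is ≥ 0, so the triangle inequality holds for these points.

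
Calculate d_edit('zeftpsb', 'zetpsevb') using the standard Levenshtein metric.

Let D[i][j] be the edit distance between the first i characters of 'zeftpsb' and the first j characters of 'zetpsevb', with D[i][0] = i, D[0][j] = j, and D[i][j] = D[i-1][j-1] if the characters match, else 1 + min(D[i-1][j], D[i][j-1], D[i-1][j-1]). Filling the table (rows: prefixes of 'zeftpsb', columns: prefixes of 'zetpsevb'):
     ε  z  e  t  p  s  e  v  b
  ε  0  1  2  3  4  5  6  7  8
  z  1  0  1  2  3  4  5  6  7
  e  2  1  0  1  2  3  4  5  6
  f  3  2  1  1  2  3  4  5  6
  t  4  3  2  1  2  3  4  5  6
  p  5  4  3  2  1  2  3  4  5
  s  6  5  4  3  2  1  2  3  4
  b  7  6  5  4  3  2  2  3  3
The bottom-right entry gives D[7][8] = 3, so no sequence of fewer than 3 edits works. Backtracking through the table gives one optimal edit sequence (3 edits):
  zeftpsb → zetpsb (del f @3)
  zetpsb → zetpseb (ins e @6)
  zetpseb → zetpsevb (ins v @7)
Edit distance = 3.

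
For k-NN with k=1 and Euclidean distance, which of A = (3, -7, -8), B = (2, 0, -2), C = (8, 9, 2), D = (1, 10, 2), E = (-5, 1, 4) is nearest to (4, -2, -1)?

Distances: d(A) ≈ 8.6603, d(B) = 3, d(C) ≈ 12.083, d(D) ≈ 12.7279, d(E) ≈ 10.7238. Nearest: B = (2, 0, -2) with distance 3.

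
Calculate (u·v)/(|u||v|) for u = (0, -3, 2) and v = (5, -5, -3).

With u = (0, -3, 2), v = (5, -5, -3):
u·v = 0·5 + (-3)·(-5) + 2·(-3) = 0 + 15 + (-6) = 9.
|u| = √(0² + (-3)² + 2²) = √13, |v| = √(5² + (-5)² + (-3)²) = √59, so |u||v| = √(13·59) = √767.
cos θ = (u·v)/(|u||v|) = 9/√767 ≈ 0.325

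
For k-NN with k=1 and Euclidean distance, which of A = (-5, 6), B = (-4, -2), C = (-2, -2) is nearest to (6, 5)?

Distances: d(A) ≈ 11.0454, d(B) ≈ 12.2066, d(C) ≈ 10.6301. Nearest: C = (-2, -2) with distance 10.6301.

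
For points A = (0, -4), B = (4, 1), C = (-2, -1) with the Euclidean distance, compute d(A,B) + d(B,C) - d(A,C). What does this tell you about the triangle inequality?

d(A,B) = √(4² + 5²) = √41 ≈ 6.4031, d(B,C) = √(6² + 2²) = √40 ≈ 6.3246, d(A,C) = √(2² + 3²) = √13 ≈ 3.6056.
d(A,B) + d(B,C) - d(A,C) = 6.4031 + 6.3246 - 3.6056 = 12.7277 - 3.6056 = 9.1221 (to 4 decimal places). This is ≥ 0, so the triangle inequality holds for these points.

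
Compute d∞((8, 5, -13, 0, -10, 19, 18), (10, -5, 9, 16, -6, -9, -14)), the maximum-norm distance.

max(|x_i - y_i|) = max(|8 - 10|, |5 - (-5)|, |-13 - 9|, |0 - 16|, |-10 - (-6)|, |19 - (-9)|, |18 - (-14)|) = max(2, 10, 22, 16, 4, 28, 32) = 32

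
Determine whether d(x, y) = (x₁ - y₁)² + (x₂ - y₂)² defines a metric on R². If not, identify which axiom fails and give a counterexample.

No. The squared Euclidean distance fails the triangle inequality. Counterexample: x = (0, 0), y = (2, 3), z = (4, 6). d(x,z) = 4² + 6² = 52, but d(x,y) + d(y,z) = (2² + 3²) + (2² + 3²) = 13 + 13 = 26. Since 52 > 26, the triangle inequality is violated. (Note: √d, the ordinary Euclidean distance, IS a metric.)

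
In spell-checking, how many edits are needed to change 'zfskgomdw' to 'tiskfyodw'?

Let D[i][j] be the edit distance between the first i characters of 'zfskgomdw' and the first j characters of 'tiskfyodw', with D[i][0] = i, D[0][j] = j, and D[i][j] = D[i-1][j-1] if the characters match, else 1 + min(D[i-1][j], D[i][j-1], D[i-1][j-1]). Filling the table (rows: prefixes of 'zfskgomdw', columns: prefixes of 'tiskfyodw'):
     ε  t  i  s  k  f  y  o  d  w
  ε  0  1  2  3  4  5  6  7  8  9
  z  1  1  2  3  4  5  6  7  8  9
  f  2  2  2  3  4  4  5  6  7  8
  s  3  3  3  2  3  4  5  6  7  8
  k  4  4  4  3  2  3  4  5  6  7
  g  5  5  5  4  3  3  4  5  6  7
  o  6  6  6  5  4  4  4  4  5  6
  m  7  7  7  6  5  5  5  5  5  6
  d  8  8  8  7  6  6  6  6  5  6
  w  9  9  9  8  7  7  7  7  6  5
The bottom-right entry gives D[9][9] = 5, so no sequence of fewer than 5 edits works. Backtracking through the table gives one optimal edit sequence (5 edits):
  zfskgomdw → tfskgomdw (sub z→t @1)
  tfskgomdw → tiskgomdw (sub f→i @2)
  tiskgomdw → tiskfomdw (sub g→f @5)
  tiskfomdw → tiskfymdw (sub o→y @6)
  tiskfymdw → tiskfyodw (sub m→o @7)
Edit distance = 5.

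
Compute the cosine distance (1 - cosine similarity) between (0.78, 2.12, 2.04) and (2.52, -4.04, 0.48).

With u = (0.78, 2.12, 2.04), v = (2.52, -4.04, 0.48):
u·v = 0.78·2.52 + 2.12·(-4.04) + 2.04·0.48 = 1.9656 + (-8.5648) + 0.9792 = -5.62.
|u| = √(0.78² + 2.12² + 2.04²) = √(0.6084 + 4.4944 + 4.1616) = √9.2644, |v| = √(2.52² + (-4.04)² + 0.48²) = √(6.3504 + 16.3216 + 0.2304) = √22.9024.
cos θ = (u·v)/(|u||v|) = -5.62/(√9.2644·√22.9024) ≈ -0.3858
Cosine distance = 1 - cos θ ≈ 1 - (-0.3858) = 1.3858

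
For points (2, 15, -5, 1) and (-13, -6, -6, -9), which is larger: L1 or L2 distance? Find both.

L1 = |2 - (-13)| + |15 - (-6)| + |-5 - (-6)| + |1 - (-9)| = 15 + 21 + 1 + 10 = 47
L2 = √(15² + 21² + 1² + 10²) = √767 ≈ 27.6948
L1 ≥ L2 always (equality iff movement is along one axis); L1 > L2 here.
Ratio L1/L2 = 47/√767 ≈ 1.6971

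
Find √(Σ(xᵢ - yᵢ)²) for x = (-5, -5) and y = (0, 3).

√(Σ(x_i - y_i)²) = √((-5 - 0)² + (-5 - 3)²)
= √((-5)² + (-8)²) = √(25 + 64) = √89 ≈ 9.434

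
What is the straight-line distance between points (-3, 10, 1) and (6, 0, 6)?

√(Σ(x_i - y_i)²) = √((-3 - 6)² + (10 - 0)² + (1 - 6)²)
= √((-9)² + 10² + (-5)²) = √(81 + 100 + 25) = √206 ≈ 14.3527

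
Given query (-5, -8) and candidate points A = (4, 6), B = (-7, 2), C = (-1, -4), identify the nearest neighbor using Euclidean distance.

Distances: d(A) ≈ 16.6433, d(B) ≈ 10.198, d(C) ≈ 5.6569. Nearest: C = (-1, -4) with distance 5.6569.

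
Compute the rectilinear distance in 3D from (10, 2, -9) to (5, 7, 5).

Σ|x_i - y_i| = |10 - 5| + |2 - 7| + |-9 - 5| = 5 + 5 + 14 = 24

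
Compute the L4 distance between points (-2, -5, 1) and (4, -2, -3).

(Σ|x_i - y_i|^4)^(1/4) = (|-2 - 4|^4 + |-5 - (-2)|^4 + |1 - (-3)|^4)^(1/4)
= (6^4 + 3^4 + 4^4)^(1/4) = (1296 + 81 + 256)^(1/4) = (1633)^(1/4) ≈ 6.3569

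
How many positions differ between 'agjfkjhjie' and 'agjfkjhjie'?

Differing positions: none. Hamming distance = 0.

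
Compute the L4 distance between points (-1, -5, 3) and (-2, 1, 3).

(Σ|x_i - y_i|^4)^(1/4) = (|-1 - (-2)|^4 + |-5 - 1|^4 + |3 - 3|^4)^(1/4)
= (1^4 + 6^4 + 0^4)^(1/4) = (1 + 1296 + 0)^(1/4) = (1297)^(1/4) ≈ 6.0012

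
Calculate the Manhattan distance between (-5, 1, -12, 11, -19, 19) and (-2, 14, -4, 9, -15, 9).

Σ|x_i - y_i| = |-5 - (-2)| + |1 - 14| + |-12 - (-4)| + |11 - 9| + |-19 - (-15)| + |19 - 9| = 3 + 13 + 8 + 2 + 4 + 10 = 40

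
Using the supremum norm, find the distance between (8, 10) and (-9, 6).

max(|x_i - y_i|) = max(|8 - (-9)|, |10 - 6|) = max(17, 4) = 17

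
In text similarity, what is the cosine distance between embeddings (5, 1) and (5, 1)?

With u = (5, 1), v = (5, 1):
u·v = 5·5 + 1·1 = 25 + 1 = 26.
|u| = √(5² + 1²) = √26, |v| = √(5² + 1²) = √26, so |u||v| = √(26·26) = √676 = 26.
cos θ = (u·v)/(|u||v|) = 26/26 = 1
Cosine distance = 1 - cos θ = 1 - 1 = 0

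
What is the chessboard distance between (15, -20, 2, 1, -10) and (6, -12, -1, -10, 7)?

max(|x_i - y_i|) = max(|15 - 6|, |-20 - (-12)|, |2 - (-1)|, |1 - (-10)|, |-10 - 7|) = max(9, 8, 3, 11, 17) = 17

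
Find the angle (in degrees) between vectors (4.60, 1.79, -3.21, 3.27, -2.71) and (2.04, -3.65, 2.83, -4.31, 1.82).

With u = (4.60, 1.79, -3.21, 3.27, -2.71), v = (2.04, -3.65, 2.83, -4.31, 1.82):
u·v = 4.6·2.04 + 1.79·(-3.65) + (-3.21)·2.83 + 3.27·(-4.31) + (-2.71)·1.82 = 9.384 + (-6.5335) + (-9.0843) + (-14.0937) + (-4.9322) = -25.2597.
|u| = √(4.6² + 1.79² + (-3.21)² + 3.27² + (-2.71)²) = √(21.16 + 3.2041 + 10.3041 + 10.6929 + 7.3441) = √52.7052, |v| = √(2.04² + (-3.65)² + 2.83² + (-4.31)² + 1.82²) = √(4.1616 + 13.3225 + 8.0089 + 18.5761 + 3.3124) = √47.3815.
cos θ = (u·v)/(|u||v|) = -25.2597/(√52.7052·√47.3815) ≈ -0.505472
θ = arccos(-0.505472) ≈ 120.36°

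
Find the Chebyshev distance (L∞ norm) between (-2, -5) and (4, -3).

max(|x_i - y_i|) = max(|-2 - 4|, |-5 - (-3)|) = max(6, 2) = 6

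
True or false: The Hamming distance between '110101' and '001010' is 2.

Differing positions: 1, 2, 3, 4, 5, 6. Hamming distance = 6, so the claim that d_H = 2 is false.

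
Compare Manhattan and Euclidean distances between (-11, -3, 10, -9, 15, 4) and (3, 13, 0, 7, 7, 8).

L1 = |-11 - 3| + |-3 - 13| + |10 - 0| + |-9 - 7| + |15 - 7| + |4 - 8| = 14 + 16 + 10 + 16 + 8 + 4 = 68
L2 = √(14² + 16² + 10² + 16² + 8² + 4²) = √888 ≈ 29.7993
L1 ≥ L2 always (equality iff movement is along one axis); L1 > L2 here.
Ratio L1/L2 = 68/√888 ≈ 2.2819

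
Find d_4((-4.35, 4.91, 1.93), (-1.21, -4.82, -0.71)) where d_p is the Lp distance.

(Σ|x_i - y_i|^4)^(1/4) = (|-4.35 - (-1.21)|^4 + |4.91 - (-4.82)|^4 + |1.93 - (-0.71)|^4)^(1/4)
= (3.14^4 + 9.73^4 + 2.64^4)^(1/4) ≈ (97.2117 + 8962.958 + 48.5753)^(1/4) = (9108.745)^(1/4) ≈ 9.7693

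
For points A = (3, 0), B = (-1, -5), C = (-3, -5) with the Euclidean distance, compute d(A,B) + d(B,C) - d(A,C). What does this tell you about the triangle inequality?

d(A,B) = √(4² + 5²) = √41 ≈ 6.4031, d(B,C) = √(2² + 0²) = √4 = 2, d(A,C) = √(6² + 5²) = √61 ≈ 7.8102.
d(A,B) + d(B,C) - d(A,C) = 6.4031 + 2 - 7.8102 = 8.4031 - 7.8102 = 0.5929 (to 4 decimal places). This is ≥ 0, so the triangle inequality holds for these points.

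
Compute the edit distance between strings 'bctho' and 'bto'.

Let D[i][j] be the edit distance between the first i characters of 'bctho' and the first j characters of 'bto', with D[i][0] = i, D[0][j] = j, and D[i][j] = D[i-1][j-1] if the characters match, else 1 + min(D[i-1][j], D[i][j-1], D[i-1][j-1]). Filling the table (rows: prefixes of 'bctho', columns: prefixes of 'bto'):
     ε  b  t  o
  ε  0  1  2  3
  b  1  0  1  2
  c  2  1  1  2
  t  3  2  1  2
  h  4  3  2  2
  o  5  4  3  2
The bottom-right entry gives D[5][3] = 2, so no sequence of fewer than 2 edits works. Backtracking through the table gives one optimal edit sequence (2 edits):
  bctho → btho (del c @2)
  btho → bto (del h @3)
Edit distance = 2.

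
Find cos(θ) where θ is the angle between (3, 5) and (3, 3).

With u = (3, 5), v = (3, 3):
u·v = 3·3 + 5·3 = 9 + 15 = 24.
|u| = √(3² + 5²) = √34, |v| = √(3² + 3²) = √18, so |u||v| = √(34·18) = √612.
cos θ = (u·v)/(|u||v|) = 24/√612 ≈ 0.9701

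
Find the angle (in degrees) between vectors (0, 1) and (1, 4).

With u = (0, 1), v = (1, 4):
u·v = 0·1 + 1·4 = 0 + 4 = 4.
|u| = √(0² + 1²) = √1, |v| = √(1² + 4²) = √17, so |u||v| = √(1·17) = √17.
cos θ = (u·v)/(|u||v|) = 4/√17 ≈ 0.970143
θ = arccos(0.970143) ≈ 14.04°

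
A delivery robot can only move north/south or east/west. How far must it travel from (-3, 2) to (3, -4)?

Σ|x_i - y_i| = |-3 - 3| + |2 - (-4)| = 6 + 6 = 12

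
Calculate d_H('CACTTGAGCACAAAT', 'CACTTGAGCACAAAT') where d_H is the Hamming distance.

Differing positions: none. Hamming distance = 0.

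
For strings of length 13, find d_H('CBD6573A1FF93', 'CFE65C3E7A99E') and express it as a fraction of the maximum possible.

Differing positions: 2, 3, 6, 8, 9, 10, 11, 13. Hamming distance = 8. The maximum possible Hamming distance for length-13 strings is 13, so d_H/13 = 8/13 ≈ 0.6154.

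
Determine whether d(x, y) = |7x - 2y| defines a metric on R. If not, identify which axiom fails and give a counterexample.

No. d fails symmetry: d(2, 6) = |7·2 - 2·6| = |2| = 2, but d(6, 2) = |7·6 - 2·2| = |38| = 38. Since 2 ≠ 38, d(x,y) ≠ d(y,x) in general.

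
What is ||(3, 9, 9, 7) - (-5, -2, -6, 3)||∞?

max(|x_i - y_i|) = max(|3 - (-5)|, |9 - (-2)|, |9 - (-6)|, |7 - 3|) = max(8, 11, 15, 4) = 15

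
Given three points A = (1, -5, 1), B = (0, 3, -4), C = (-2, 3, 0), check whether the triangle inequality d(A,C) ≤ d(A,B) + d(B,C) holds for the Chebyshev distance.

d(A,B) = max(1, 8, 5) = 8, d(B,C) = max(2, 0, 4) = 4, d(A,C) = max(3, 8, 1) = 8.
d(A,C) = 8 ≤ 8 + 4 = 12. Triangle inequality is satisfied.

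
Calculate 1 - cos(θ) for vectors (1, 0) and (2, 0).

With u = (1, 0), v = (2, 0):
u·v = 1·2 + 0·0 = 2 + 0 = 2.
|u| = √(1² + 0²) = √1, |v| = √(2² + 0²) = √4, so |u||v| = √(1·4) = √4 = 2.
cos θ = (u·v)/(|u||v|) = 2/2 = 1
Cosine distance = 1 - cos θ = 1 - 1 = 0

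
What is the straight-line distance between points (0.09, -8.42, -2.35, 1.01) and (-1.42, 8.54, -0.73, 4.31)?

√(Σ(x_i - y_i)²) = √((0.09 - (-1.42))² + (-8.42 - 8.54)² + (-2.35 - (-0.73))² + (1.01 - 4.31)²)
= √(1.51² + (-16.96)² + (-1.62)² + (-3.3)²) = √(2.2801 + 287.6416 + 2.6244 + 10.89) = √303.4361 ≈ 17.4194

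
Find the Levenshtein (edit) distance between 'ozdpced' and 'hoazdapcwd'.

Let D[i][j] be the edit distance between the first i characters of 'ozdpced' and the first j characters of 'hoazdapcwd', with D[i][0] = i, D[0][j] = j, and D[i][j] = D[i-1][j-1] if the characters match, else 1 + min(D[i-1][j], D[i][j-1], D[i-1][j-1]). Filling the table (rows: prefixes of 'ozdpced', columns: prefixes of 'hoazdapcwd'):
     ε  h  o  a  z  d  a  p  c  w  d
  ε  0  1  2  3  4  5  6  7  8  9 10
  o  1  1  1  2  3  4  5  6  7  8  9
  z  2  2  2  2  2  3  4  5  6  7  8
  d  3  3  3  3  3  2  3  4  5  6  7
  p  4  4  4  4  4  3  3  3  4  5  6
  c  5  5  5  5  5  4  4  4  3  4  5
  e  6  6  6  6  6  5  5  5  4  4  5
  d  7  7  7  7  7  6  6  6  5  5  4
The bottom-right entry gives D[7][10] = 4, so no sequence of fewer than 4 edits works. Backtracking through the table gives one optimal edit sequence (4 edits):
  ozdpced → hozdpced (ins h @1)
  hozdpced → hoazdpced (ins a @3)
  hoazdpced → hoazdapced (ins a @6)
  hoazdapced → hoazdapcwd (sub e→w @9)
Edit distance = 4.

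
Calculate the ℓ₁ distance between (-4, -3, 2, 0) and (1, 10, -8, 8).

Σ|x_i - y_i| = |-4 - 1| + |-3 - 10| + |2 - (-8)| + |0 - 8| = 5 + 13 + 10 + 8 = 36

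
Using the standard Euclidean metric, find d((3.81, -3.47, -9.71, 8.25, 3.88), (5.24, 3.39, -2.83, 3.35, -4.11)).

√(Σ(x_i - y_i)²) = √((3.81 - 5.24)² + (-3.47 - 3.39)² + (-9.71 - (-2.83))² + (8.25 - 3.35)² + (3.88 - (-4.11))²)
= √((-1.43)² + (-6.86)² + (-6.88)² + 4.9² + 7.99²) = √(2.0449 + 47.0596 + 47.3344 + 24.01 + 63.8401) = √184.289 ≈ 13.5753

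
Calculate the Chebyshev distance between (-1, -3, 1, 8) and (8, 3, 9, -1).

max(|x_i - y_i|) = max(|-1 - 8|, |-3 - 3|, |1 - 9|, |8 - (-1)|) = max(9, 6, 8, 9) = 9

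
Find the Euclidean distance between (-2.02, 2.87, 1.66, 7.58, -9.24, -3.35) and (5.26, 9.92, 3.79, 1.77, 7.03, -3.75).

√(Σ(x_i - y_i)²) = √((-2.02 - 5.26)² + (2.87 - 9.92)² + (1.66 - 3.79)² + (7.58 - 1.77)² + (-9.24 - 7.03)² + (-3.35 - (-3.75))²)
= √((-7.28)² + (-7.05)² + (-2.13)² + 5.81² + (-16.27)² + 0.4²) = √(52.9984 + 49.7025 + 4.5369 + 33.7561 + 264.7129 + 0.16) = √405.8668 ≈ 20.1461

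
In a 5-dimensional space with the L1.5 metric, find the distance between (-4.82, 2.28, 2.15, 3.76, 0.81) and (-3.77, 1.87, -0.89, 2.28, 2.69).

(Σ|x_i - y_i|^1.5)^(1/1.5) = (|-4.82 - (-3.77)|^1.5 + |2.28 - 1.87|^1.5 + |2.15 - (-0.89)|^1.5 + |3.76 - 2.28|^1.5 + |0.81 - 2.69|^1.5)^(1/1.5)
= (1.05^1.5 + 0.41^1.5 + 3.04^1.5 + 1.48^1.5 + 1.88^1.5)^(1/1.5) ≈ (1.0759 + 0.2625 + 5.3004 + 1.8005 + 2.5777)^(1/1.5) = (11.017)^(1/1.5) ≈ 4.9512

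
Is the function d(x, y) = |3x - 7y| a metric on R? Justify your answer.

No. d fails symmetry: d(1, 7) = |3·1 - 7·7| = |-46| = 46, but d(7, 1) = |3·7 - 7·1| = |14| = 14. Since 46 ≠ 14, d(x,y) ≠ d(y,x) in general.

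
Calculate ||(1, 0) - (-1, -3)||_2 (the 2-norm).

(Σ|x_i - y_i|^2)^(1/2) = (|1 - (-1)|^2 + |0 - (-3)|^2)^(1/2)
= (2^2 + 3^2)^(1/2) = (4 + 9)^(1/2) = (13)^(1/2) ≈ 3.6056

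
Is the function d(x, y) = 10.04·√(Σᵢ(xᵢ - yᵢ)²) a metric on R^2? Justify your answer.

Yes. The L2 (Euclidean) norm induces a metric on R^2, and multiplying a metric by a positive constant 10.04 > 0 preserves all four axioms: non-negativity (10.04·||x-y|| ≥ 0), identity (10.04·||x-y|| = 0 ⟺ ||x-y|| = 0 ⟺ x = y), symmetry (||x-y|| = ||y-x||), and the triangle inequality (10.04·||x-z|| ≤ 10.04·||x-y|| + 10.04·||y-z||). So d is a metric.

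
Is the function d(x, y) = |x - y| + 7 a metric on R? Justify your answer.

No. d fails identity of indiscernibles (specifically d(x,x) = 0): d(5, 5) = |5 - 5| + 7 = 0 + 7 = 7 ≠ 0.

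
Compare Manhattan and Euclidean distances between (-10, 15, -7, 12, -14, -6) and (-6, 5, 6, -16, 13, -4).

L1 = |-10 - (-6)| + |15 - 5| + |-7 - 6| + |12 - (-16)| + |-14 - 13| + |-6 - (-4)| = 4 + 10 + 13 + 28 + 27 + 2 = 84
L2 = √(4² + 10² + 13² + 28² + 27² + 2²) = √1802 ≈ 42.45
L1 ≥ L2 always (equality iff movement is along one axis); L1 > L2 here.
Ratio L1/L2 = 84/√1802 ≈ 1.9788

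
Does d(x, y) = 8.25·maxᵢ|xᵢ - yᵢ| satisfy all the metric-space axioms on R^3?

Yes. The L∞ (Chebyshev) norm induces a metric on R^3, and multiplying a metric by a positive constant 8.25 > 0 preserves all four axioms: non-negativity (8.25·||x-y|| ≥ 0), identity (8.25·||x-y|| = 0 ⟺ ||x-y|| = 0 ⟺ x = y), symmetry (||x-y|| = ||y-x||), and the triangle inequality (8.25·||x-z|| ≤ 8.25·||x-y|| + 8.25·||y-z||). So d is a metric.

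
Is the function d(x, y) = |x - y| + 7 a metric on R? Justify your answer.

No. d fails identity of indiscernibles (specifically d(x,x) = 0): d(-1, -1) = |-1 - (-1)| + 7 = 0 + 7 = 7 ≠ 0.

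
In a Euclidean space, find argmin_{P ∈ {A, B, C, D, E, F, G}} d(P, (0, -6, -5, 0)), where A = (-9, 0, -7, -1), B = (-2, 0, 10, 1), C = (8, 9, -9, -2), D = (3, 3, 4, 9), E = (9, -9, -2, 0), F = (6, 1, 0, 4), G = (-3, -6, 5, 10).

Distances: d(A) ≈ 11.0454, d(B) ≈ 16.3095, d(C) ≈ 17.5784, d(D) ≈ 15.8745, d(E) ≈ 9.9499, d(F) ≈ 11.225, d(G) ≈ 14.4568. Nearest: E = (9, -9, -2, 0) with distance 9.9499.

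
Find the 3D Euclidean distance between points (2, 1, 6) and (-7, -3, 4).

√(Σ(x_i - y_i)²) = √((2 - (-7))² + (1 - (-3))² + (6 - 4)²)
= √(9² + 4² + 2²) = √(81 + 16 + 4) = √101 ≈ 10.0499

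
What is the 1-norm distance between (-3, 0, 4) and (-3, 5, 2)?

Σ|x_i - y_i| = |-3 - (-3)| + |0 - 5| + |4 - 2| = 0 + 5 + 2 = 7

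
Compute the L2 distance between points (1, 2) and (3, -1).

(Σ|x_i - y_i|^2)^(1/2) = (|1 - 3|^2 + |2 - (-1)|^2)^(1/2)
= (2^2 + 3^2)^(1/2) = (4 + 9)^(1/2) = (13)^(1/2) ≈ 3.6056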